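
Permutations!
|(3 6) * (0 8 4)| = 6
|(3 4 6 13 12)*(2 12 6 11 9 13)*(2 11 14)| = |(2 12 3 4 14)(6 11 9 13)| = 20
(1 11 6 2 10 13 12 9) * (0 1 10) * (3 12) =(0 1 11 6 2)(3 12 9 10 13) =[1, 11, 0, 12, 4, 5, 2, 7, 8, 10, 13, 6, 9, 3]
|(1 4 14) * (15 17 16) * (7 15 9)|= 15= |(1 4 14)(7 15 17 16 9)|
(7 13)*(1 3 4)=(1 3 4)(7 13)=[0, 3, 2, 4, 1, 5, 6, 13, 8, 9, 10, 11, 12, 7]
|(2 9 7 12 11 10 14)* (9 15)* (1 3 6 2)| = 11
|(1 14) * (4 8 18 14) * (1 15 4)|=|(4 8 18 14 15)|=5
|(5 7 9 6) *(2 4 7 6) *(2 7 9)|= |(2 4 9 7)(5 6)|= 4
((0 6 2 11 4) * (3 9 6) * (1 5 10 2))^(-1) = ((0 3 9 6 1 5 10 2 11 4))^(-1) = (0 4 11 2 10 5 1 6 9 3)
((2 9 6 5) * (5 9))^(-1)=(2 5)(6 9)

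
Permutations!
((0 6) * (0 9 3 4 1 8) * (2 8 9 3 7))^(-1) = ((0 6 3 4 1 9 7 2 8))^(-1) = (0 8 2 7 9 1 4 3 6)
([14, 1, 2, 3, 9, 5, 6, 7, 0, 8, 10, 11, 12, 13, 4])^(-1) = [8, 1, 2, 3, 14, 5, 6, 7, 9, 4, 10, 11, 12, 13, 0]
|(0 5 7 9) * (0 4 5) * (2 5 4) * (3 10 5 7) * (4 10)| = 12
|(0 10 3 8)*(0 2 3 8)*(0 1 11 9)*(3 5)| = 9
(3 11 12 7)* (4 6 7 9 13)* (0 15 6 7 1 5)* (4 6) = [15, 5, 2, 11, 7, 0, 1, 3, 8, 13, 10, 12, 9, 6, 14, 4] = (0 15 4 7 3 11 12 9 13 6 1 5)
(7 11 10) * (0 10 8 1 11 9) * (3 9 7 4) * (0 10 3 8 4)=(0 3 9 10)(1 11 4 8)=[3, 11, 2, 9, 8, 5, 6, 7, 1, 10, 0, 4]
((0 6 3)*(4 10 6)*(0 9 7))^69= (0 7 9 3 6 10 4)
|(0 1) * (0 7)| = 3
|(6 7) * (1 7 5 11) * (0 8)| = |(0 8)(1 7 6 5 11)| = 10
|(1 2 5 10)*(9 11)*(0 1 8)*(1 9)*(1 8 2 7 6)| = |(0 9 11 8)(1 7 6)(2 5 10)| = 12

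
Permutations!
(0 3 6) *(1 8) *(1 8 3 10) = [10, 3, 2, 6, 4, 5, 0, 7, 8, 9, 1] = (0 10 1 3 6)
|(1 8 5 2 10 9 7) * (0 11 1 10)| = |(0 11 1 8 5 2)(7 10 9)| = 6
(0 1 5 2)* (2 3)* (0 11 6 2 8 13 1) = [0, 5, 11, 8, 4, 3, 2, 7, 13, 9, 10, 6, 12, 1] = (1 5 3 8 13)(2 11 6)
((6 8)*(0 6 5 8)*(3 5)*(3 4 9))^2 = ((0 6)(3 5 8 4 9))^2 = (3 8 9 5 4)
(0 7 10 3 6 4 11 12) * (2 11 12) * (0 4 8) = (0 7 10 3 6 8)(2 11)(4 12) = [7, 1, 11, 6, 12, 5, 8, 10, 0, 9, 3, 2, 4]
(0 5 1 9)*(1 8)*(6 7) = (0 5 8 1 9)(6 7) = [5, 9, 2, 3, 4, 8, 7, 6, 1, 0]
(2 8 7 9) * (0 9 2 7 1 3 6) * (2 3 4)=(0 9 7 3 6)(1 4 2 8)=[9, 4, 8, 6, 2, 5, 0, 3, 1, 7]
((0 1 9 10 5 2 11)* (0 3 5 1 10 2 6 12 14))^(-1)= ((0 10 1 9 2 11 3 5 6 12 14))^(-1)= (0 14 12 6 5 3 11 2 9 1 10)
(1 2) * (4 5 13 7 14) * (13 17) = (1 2)(4 5 17 13 7 14) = [0, 2, 1, 3, 5, 17, 6, 14, 8, 9, 10, 11, 12, 7, 4, 15, 16, 13]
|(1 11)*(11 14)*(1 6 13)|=5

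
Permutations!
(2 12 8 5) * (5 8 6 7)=[0, 1, 12, 3, 4, 2, 7, 5, 8, 9, 10, 11, 6]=(2 12 6 7 5)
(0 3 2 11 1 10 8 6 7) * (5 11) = (0 3 2 5 11 1 10 8 6 7) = [3, 10, 5, 2, 4, 11, 7, 0, 6, 9, 8, 1]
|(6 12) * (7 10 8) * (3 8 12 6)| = 5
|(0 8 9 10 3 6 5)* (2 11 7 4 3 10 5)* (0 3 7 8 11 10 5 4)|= |(0 11 8 9 4 7)(2 10 5 3 6)|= 30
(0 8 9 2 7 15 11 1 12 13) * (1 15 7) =[8, 12, 1, 3, 4, 5, 6, 7, 9, 2, 10, 15, 13, 0, 14, 11] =(0 8 9 2 1 12 13)(11 15)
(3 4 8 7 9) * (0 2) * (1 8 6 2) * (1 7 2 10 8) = (0 7 9 3 4 6 10 8 2) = [7, 1, 0, 4, 6, 5, 10, 9, 2, 3, 8]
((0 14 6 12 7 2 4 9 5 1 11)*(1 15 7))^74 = (0 6 1)(2 9 15)(4 5 7)(11 14 12)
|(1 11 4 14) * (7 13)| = 4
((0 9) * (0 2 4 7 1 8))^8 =((0 9 2 4 7 1 8))^8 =(0 9 2 4 7 1 8)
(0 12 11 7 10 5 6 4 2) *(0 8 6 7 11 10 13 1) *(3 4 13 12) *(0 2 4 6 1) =(0 3 6 13)(1 2 8)(5 7 12 10) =[3, 2, 8, 6, 4, 7, 13, 12, 1, 9, 5, 11, 10, 0]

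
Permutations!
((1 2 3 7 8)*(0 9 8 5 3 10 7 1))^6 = (10)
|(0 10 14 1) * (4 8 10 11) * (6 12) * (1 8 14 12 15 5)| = 11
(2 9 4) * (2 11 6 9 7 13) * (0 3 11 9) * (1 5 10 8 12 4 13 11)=(0 3 1 5 10 8 12 4 9 13 2 7 11 6)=[3, 5, 7, 1, 9, 10, 0, 11, 12, 13, 8, 6, 4, 2]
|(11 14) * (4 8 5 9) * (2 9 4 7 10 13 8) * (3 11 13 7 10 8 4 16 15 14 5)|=|(2 9 10 7 8 3 11 5 16 15 14 13 4)|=13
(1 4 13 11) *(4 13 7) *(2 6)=[0, 13, 6, 3, 7, 5, 2, 4, 8, 9, 10, 1, 12, 11]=(1 13 11)(2 6)(4 7)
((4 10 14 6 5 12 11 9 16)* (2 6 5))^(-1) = (2 6)(4 16 9 11 12 5 14 10)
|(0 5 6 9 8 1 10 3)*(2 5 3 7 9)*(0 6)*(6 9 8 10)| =|(0 3 9 10 7 8 1 6 2 5)| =10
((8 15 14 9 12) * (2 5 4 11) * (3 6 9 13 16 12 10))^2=((2 5 4 11)(3 6 9 10)(8 15 14 13 16 12))^2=(2 4)(3 9)(5 11)(6 10)(8 14 16)(12 15 13)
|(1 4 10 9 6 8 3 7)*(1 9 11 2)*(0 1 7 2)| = |(0 1 4 10 11)(2 7 9 6 8 3)| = 30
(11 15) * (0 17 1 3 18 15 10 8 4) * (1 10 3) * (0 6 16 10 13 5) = (0 17 13 5)(3 18 15 11)(4 6 16 10 8) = [17, 1, 2, 18, 6, 0, 16, 7, 4, 9, 8, 3, 12, 5, 14, 11, 10, 13, 15]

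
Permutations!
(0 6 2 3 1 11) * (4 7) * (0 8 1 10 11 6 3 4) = (0 3 10 11 8 1 6 2 4 7) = [3, 6, 4, 10, 7, 5, 2, 0, 1, 9, 11, 8]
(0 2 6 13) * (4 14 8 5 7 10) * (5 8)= (0 2 6 13)(4 14 5 7 10)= [2, 1, 6, 3, 14, 7, 13, 10, 8, 9, 4, 11, 12, 0, 5]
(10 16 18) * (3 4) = (3 4)(10 16 18) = [0, 1, 2, 4, 3, 5, 6, 7, 8, 9, 16, 11, 12, 13, 14, 15, 18, 17, 10]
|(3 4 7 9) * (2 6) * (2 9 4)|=4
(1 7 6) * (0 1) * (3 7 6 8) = (0 1 6)(3 7 8) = [1, 6, 2, 7, 4, 5, 0, 8, 3]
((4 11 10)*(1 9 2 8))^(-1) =(1 8 2 9)(4 10 11) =((1 9 2 8)(4 11 10))^(-1)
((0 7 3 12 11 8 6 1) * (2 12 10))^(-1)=(0 1 6 8 11 12 2 10 3 7)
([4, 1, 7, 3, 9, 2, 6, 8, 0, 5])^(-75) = (0 9 2 8 4 5 7)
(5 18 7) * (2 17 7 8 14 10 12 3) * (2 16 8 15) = (2 17 7 5 18 15)(3 16 8 14 10 12) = [0, 1, 17, 16, 4, 18, 6, 5, 14, 9, 12, 11, 3, 13, 10, 2, 8, 7, 15]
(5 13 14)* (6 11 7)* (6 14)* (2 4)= (2 4)(5 13 6 11 7 14)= [0, 1, 4, 3, 2, 13, 11, 14, 8, 9, 10, 7, 12, 6, 5]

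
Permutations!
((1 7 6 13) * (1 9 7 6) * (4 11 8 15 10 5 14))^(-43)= ((1 6 13 9 7)(4 11 8 15 10 5 14))^(-43)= (1 13 7 6 9)(4 14 5 10 15 8 11)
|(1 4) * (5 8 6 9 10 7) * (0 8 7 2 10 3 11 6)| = |(0 8)(1 4)(2 10)(3 11 6 9)(5 7)| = 4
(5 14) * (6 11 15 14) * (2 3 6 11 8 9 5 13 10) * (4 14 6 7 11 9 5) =(2 3 7 11 15 6 8 5 9 4 14 13 10) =[0, 1, 3, 7, 14, 9, 8, 11, 5, 4, 2, 15, 12, 10, 13, 6]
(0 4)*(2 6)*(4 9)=[9, 1, 6, 3, 0, 5, 2, 7, 8, 4]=(0 9 4)(2 6)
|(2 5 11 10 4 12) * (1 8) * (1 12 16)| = 9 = |(1 8 12 2 5 11 10 4 16)|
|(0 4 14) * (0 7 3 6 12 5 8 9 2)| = |(0 4 14 7 3 6 12 5 8 9 2)| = 11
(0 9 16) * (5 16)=(0 9 5 16)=[9, 1, 2, 3, 4, 16, 6, 7, 8, 5, 10, 11, 12, 13, 14, 15, 0]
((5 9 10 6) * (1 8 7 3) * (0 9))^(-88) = ((0 9 10 6 5)(1 8 7 3))^(-88) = (0 10 5 9 6)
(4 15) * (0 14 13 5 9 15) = (0 14 13 5 9 15 4) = [14, 1, 2, 3, 0, 9, 6, 7, 8, 15, 10, 11, 12, 5, 13, 4]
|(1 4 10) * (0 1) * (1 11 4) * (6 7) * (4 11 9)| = |(11)(0 9 4 10)(6 7)| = 4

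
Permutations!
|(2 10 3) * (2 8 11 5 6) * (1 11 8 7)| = |(1 11 5 6 2 10 3 7)| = 8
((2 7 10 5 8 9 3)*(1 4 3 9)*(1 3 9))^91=(1 4 9)(2 7 10 5 8 3)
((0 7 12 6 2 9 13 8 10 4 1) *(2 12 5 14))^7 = (0 8 14 1 13 5 4 9 7 10 2)(6 12)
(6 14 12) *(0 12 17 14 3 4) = (0 12 6 3 4)(14 17) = [12, 1, 2, 4, 0, 5, 3, 7, 8, 9, 10, 11, 6, 13, 17, 15, 16, 14]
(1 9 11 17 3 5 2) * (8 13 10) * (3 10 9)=[0, 3, 1, 5, 4, 2, 6, 7, 13, 11, 8, 17, 12, 9, 14, 15, 16, 10]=(1 3 5 2)(8 13 9 11 17 10)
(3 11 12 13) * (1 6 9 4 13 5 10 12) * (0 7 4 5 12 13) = (0 7 4)(1 6 9 5 10 13 3 11) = [7, 6, 2, 11, 0, 10, 9, 4, 8, 5, 13, 1, 12, 3]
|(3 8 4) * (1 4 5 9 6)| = 7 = |(1 4 3 8 5 9 6)|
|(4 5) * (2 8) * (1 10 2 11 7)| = 6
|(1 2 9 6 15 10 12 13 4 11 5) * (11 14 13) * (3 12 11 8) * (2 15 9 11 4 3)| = |(1 15 10 4 14 13 3 12 8 2 11 5)(6 9)| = 12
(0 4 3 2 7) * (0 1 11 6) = (0 4 3 2 7 1 11 6) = [4, 11, 7, 2, 3, 5, 0, 1, 8, 9, 10, 6]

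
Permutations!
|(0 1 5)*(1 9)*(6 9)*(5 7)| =|(0 6 9 1 7 5)| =6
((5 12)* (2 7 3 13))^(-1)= ((2 7 3 13)(5 12))^(-1)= (2 13 3 7)(5 12)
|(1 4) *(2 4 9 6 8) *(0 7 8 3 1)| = 20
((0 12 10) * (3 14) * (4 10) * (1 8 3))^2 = (0 4)(1 3)(8 14)(10 12)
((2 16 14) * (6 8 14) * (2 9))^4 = (2 14 6)(8 16 9) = ((2 16 6 8 14 9))^4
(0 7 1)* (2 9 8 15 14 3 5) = (0 7 1)(2 9 8 15 14 3 5) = [7, 0, 9, 5, 4, 2, 6, 1, 15, 8, 10, 11, 12, 13, 3, 14]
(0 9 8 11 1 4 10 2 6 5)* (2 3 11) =[9, 4, 6, 11, 10, 0, 5, 7, 2, 8, 3, 1] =(0 9 8 2 6 5)(1 4 10 3 11)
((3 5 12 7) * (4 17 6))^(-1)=((3 5 12 7)(4 17 6))^(-1)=(3 7 12 5)(4 6 17)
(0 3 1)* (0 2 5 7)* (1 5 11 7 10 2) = (0 3 5 10 2 11 7) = [3, 1, 11, 5, 4, 10, 6, 0, 8, 9, 2, 7]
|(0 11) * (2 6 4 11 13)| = 6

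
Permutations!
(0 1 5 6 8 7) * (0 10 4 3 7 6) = (0 1 5)(3 7 10 4)(6 8) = [1, 5, 2, 7, 3, 0, 8, 10, 6, 9, 4]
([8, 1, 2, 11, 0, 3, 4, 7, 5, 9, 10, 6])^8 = (0 8 5 3 11 6 4)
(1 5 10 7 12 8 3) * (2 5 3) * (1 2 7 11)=(1 3 2 5 10 11)(7 12 8)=[0, 3, 5, 2, 4, 10, 6, 12, 7, 9, 11, 1, 8]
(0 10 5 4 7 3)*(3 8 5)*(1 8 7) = (0 10 3)(1 8 5 4) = [10, 8, 2, 0, 1, 4, 6, 7, 5, 9, 3]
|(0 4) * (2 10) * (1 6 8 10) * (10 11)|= 6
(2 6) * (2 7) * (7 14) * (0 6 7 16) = [6, 1, 7, 3, 4, 5, 14, 2, 8, 9, 10, 11, 12, 13, 16, 15, 0] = (0 6 14 16)(2 7)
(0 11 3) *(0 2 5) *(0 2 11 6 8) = (0 6 8)(2 5)(3 11) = [6, 1, 5, 11, 4, 2, 8, 7, 0, 9, 10, 3]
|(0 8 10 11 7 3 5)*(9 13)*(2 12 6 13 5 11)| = |(0 8 10 2 12 6 13 9 5)(3 11 7)| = 9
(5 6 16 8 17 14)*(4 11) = (4 11)(5 6 16 8 17 14) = [0, 1, 2, 3, 11, 6, 16, 7, 17, 9, 10, 4, 12, 13, 5, 15, 8, 14]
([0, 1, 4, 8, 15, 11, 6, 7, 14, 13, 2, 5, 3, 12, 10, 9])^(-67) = [0, 1, 9, 10, 13, 11, 6, 7, 2, 3, 15, 5, 14, 8, 4, 12]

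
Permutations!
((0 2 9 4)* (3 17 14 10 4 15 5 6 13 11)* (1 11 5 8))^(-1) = ((0 2 9 15 8 1 11 3 17 14 10 4)(5 6 13))^(-1) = (0 4 10 14 17 3 11 1 8 15 9 2)(5 13 6)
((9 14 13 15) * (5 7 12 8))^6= (5 12)(7 8)(9 13)(14 15)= ((5 7 12 8)(9 14 13 15))^6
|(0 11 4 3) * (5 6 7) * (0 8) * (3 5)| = 8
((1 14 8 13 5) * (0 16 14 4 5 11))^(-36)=(16)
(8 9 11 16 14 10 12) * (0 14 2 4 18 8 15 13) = (0 14 10 12 15 13)(2 4 18 8 9 11 16) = [14, 1, 4, 3, 18, 5, 6, 7, 9, 11, 12, 16, 15, 0, 10, 13, 2, 17, 8]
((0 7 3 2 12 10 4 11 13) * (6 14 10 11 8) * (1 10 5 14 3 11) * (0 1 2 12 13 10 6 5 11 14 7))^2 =((1 6 3 12 2 13)(4 8 5 7 14 11 10))^2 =(1 3 2)(4 5 14 10 8 7 11)(6 12 13)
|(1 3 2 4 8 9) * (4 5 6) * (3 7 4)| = |(1 7 4 8 9)(2 5 6 3)| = 20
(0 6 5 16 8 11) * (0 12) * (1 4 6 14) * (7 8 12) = (0 14 1 4 6 5 16 12)(7 8 11) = [14, 4, 2, 3, 6, 16, 5, 8, 11, 9, 10, 7, 0, 13, 1, 15, 12]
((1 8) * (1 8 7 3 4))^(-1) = (8)(1 4 3 7)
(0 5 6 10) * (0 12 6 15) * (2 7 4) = (0 5 15)(2 7 4)(6 10 12) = [5, 1, 7, 3, 2, 15, 10, 4, 8, 9, 12, 11, 6, 13, 14, 0]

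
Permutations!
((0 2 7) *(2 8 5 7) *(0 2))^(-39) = (0 8 5 7 2)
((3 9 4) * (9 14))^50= ((3 14 9 4))^50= (3 9)(4 14)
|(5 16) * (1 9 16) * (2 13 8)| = 12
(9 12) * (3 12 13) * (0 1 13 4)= (0 1 13 3 12 9 4)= [1, 13, 2, 12, 0, 5, 6, 7, 8, 4, 10, 11, 9, 3]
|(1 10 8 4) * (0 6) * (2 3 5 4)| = |(0 6)(1 10 8 2 3 5 4)| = 14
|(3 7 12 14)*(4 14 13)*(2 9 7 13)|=4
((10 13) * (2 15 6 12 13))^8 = (2 6 13)(10 15 12)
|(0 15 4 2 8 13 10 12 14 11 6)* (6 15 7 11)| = 12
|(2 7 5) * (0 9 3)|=3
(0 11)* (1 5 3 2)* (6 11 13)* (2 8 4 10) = (0 13 6 11)(1 5 3 8 4 10 2) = [13, 5, 1, 8, 10, 3, 11, 7, 4, 9, 2, 0, 12, 6]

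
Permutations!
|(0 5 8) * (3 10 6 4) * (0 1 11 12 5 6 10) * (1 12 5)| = |(0 6 4 3)(1 11 5 8 12)| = 20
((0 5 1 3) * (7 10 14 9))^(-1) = (0 3 1 5)(7 9 14 10)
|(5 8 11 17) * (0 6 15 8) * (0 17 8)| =|(0 6 15)(5 17)(8 11)| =6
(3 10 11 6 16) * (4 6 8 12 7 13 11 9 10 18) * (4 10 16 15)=(3 18 10 9 16)(4 6 15)(7 13 11 8 12)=[0, 1, 2, 18, 6, 5, 15, 13, 12, 16, 9, 8, 7, 11, 14, 4, 3, 17, 10]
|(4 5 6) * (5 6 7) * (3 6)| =|(3 6 4)(5 7)| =6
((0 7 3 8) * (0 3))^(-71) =((0 7)(3 8))^(-71) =(0 7)(3 8)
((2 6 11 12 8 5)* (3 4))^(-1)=(2 5 8 12 11 6)(3 4)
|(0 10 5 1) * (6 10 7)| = 6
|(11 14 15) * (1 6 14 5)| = |(1 6 14 15 11 5)| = 6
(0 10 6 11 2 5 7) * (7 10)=[7, 1, 5, 3, 4, 10, 11, 0, 8, 9, 6, 2]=(0 7)(2 5 10 6 11)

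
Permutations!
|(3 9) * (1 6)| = 2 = |(1 6)(3 9)|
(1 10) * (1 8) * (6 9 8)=(1 10 6 9 8)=[0, 10, 2, 3, 4, 5, 9, 7, 1, 8, 6]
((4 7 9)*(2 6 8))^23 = ((2 6 8)(4 7 9))^23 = (2 8 6)(4 9 7)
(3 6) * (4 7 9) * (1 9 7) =(1 9 4)(3 6) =[0, 9, 2, 6, 1, 5, 3, 7, 8, 4]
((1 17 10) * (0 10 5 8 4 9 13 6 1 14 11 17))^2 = (0 14 17 8 9 6)(1 10 11 5 4 13)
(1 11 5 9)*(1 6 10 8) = (1 11 5 9 6 10 8) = [0, 11, 2, 3, 4, 9, 10, 7, 1, 6, 8, 5]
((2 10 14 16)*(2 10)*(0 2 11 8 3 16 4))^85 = (0 3 4 8 14 11 10 2 16) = ((0 2 11 8 3 16 10 14 4))^85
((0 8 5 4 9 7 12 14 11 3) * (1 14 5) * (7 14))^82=((0 8 1 7 12 5 4 9 14 11 3))^82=(0 5 3 12 11 7 14 1 9 8 4)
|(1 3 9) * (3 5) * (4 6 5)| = 6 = |(1 4 6 5 3 9)|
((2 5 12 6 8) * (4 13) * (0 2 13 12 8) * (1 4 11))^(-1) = (0 6 12 4 1 11 13 8 5 2) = ((0 2 5 8 13 11 1 4 12 6))^(-1)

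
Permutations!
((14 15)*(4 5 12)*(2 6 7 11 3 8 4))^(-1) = ((2 6 7 11 3 8 4 5 12)(14 15))^(-1) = (2 12 5 4 8 3 11 7 6)(14 15)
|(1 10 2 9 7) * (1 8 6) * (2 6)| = 12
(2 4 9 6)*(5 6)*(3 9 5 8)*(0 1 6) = (0 1 6 2 4 5)(3 9 8) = [1, 6, 4, 9, 5, 0, 2, 7, 3, 8]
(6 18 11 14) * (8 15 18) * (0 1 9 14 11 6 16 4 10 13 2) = [1, 9, 0, 3, 10, 5, 8, 7, 15, 14, 13, 11, 12, 2, 16, 18, 4, 17, 6] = (0 1 9 14 16 4 10 13 2)(6 8 15 18)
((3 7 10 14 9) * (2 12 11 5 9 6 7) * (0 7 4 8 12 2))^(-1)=(0 3 9 5 11 12 8 4 6 14 10 7)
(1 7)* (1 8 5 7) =(5 7 8) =[0, 1, 2, 3, 4, 7, 6, 8, 5]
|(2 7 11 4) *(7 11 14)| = 6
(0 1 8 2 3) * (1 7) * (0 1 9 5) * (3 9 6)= (0 7 6 3 1 8 2 9 5)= [7, 8, 9, 1, 4, 0, 3, 6, 2, 5]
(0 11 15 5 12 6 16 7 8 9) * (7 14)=(0 11 15 5 12 6 16 14 7 8 9)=[11, 1, 2, 3, 4, 12, 16, 8, 9, 0, 10, 15, 6, 13, 7, 5, 14]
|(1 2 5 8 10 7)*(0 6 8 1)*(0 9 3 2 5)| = 8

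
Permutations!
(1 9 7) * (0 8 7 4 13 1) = (0 8 7)(1 9 4 13) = [8, 9, 2, 3, 13, 5, 6, 0, 7, 4, 10, 11, 12, 1]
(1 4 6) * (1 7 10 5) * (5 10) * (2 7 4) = (10)(1 2 7 5)(4 6) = [0, 2, 7, 3, 6, 1, 4, 5, 8, 9, 10]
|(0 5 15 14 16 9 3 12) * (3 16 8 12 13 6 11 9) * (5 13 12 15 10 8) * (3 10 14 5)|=13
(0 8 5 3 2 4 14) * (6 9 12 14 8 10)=(0 10 6 9 12 14)(2 4 8 5 3)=[10, 1, 4, 2, 8, 3, 9, 7, 5, 12, 6, 11, 14, 13, 0]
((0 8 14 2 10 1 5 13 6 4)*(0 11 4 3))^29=((0 8 14 2 10 1 5 13 6 3)(4 11))^29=(0 3 6 13 5 1 10 2 14 8)(4 11)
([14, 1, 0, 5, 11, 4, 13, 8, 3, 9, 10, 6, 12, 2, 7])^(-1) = [2, 1, 13, 8, 5, 3, 11, 14, 7, 9, 10, 4, 12, 6, 0]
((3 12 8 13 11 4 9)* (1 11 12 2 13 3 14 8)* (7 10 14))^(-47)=(1 11 4 9 7 10 14 8 3 2 13 12)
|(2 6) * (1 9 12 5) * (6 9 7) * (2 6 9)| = 5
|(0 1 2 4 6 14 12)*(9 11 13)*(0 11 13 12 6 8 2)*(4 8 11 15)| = 4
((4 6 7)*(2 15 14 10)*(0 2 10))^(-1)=((0 2 15 14)(4 6 7))^(-1)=(0 14 15 2)(4 7 6)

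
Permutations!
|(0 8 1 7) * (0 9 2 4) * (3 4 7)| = 15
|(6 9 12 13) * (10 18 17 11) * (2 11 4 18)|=12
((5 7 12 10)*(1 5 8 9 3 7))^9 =((1 5)(3 7 12 10 8 9))^9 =(1 5)(3 10)(7 8)(9 12)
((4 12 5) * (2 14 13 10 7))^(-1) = ((2 14 13 10 7)(4 12 5))^(-1) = (2 7 10 13 14)(4 5 12)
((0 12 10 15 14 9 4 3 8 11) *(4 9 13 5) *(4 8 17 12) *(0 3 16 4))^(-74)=(3 13 12 8 15)(5 10 11 14 17)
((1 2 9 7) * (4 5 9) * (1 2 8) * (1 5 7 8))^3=((2 4 7)(5 9 8))^3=(9)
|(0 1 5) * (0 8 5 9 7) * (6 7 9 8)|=|(9)(0 1 8 5 6 7)|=6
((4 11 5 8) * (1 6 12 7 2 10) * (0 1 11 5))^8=((0 1 6 12 7 2 10 11)(4 5 8))^8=(12)(4 8 5)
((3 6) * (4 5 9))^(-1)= (3 6)(4 9 5)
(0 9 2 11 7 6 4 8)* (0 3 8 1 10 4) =(0 9 2 11 7 6)(1 10 4)(3 8) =[9, 10, 11, 8, 1, 5, 0, 6, 3, 2, 4, 7]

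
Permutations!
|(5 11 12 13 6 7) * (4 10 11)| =|(4 10 11 12 13 6 7 5)| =8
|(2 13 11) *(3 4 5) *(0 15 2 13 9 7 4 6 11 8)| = 12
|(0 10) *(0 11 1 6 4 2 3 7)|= 9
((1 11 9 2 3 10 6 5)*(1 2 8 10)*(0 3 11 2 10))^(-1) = (0 8 9 11 2 1 3)(5 6 10) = ((0 3 1 2 11 9 8)(5 10 6))^(-1)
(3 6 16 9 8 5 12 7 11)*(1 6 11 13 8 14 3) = (1 6 16 9 14 3 11)(5 12 7 13 8) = [0, 6, 2, 11, 4, 12, 16, 13, 5, 14, 10, 1, 7, 8, 3, 15, 9]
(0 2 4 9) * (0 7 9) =(0 2 4)(7 9) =[2, 1, 4, 3, 0, 5, 6, 9, 8, 7]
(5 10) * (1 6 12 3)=(1 6 12 3)(5 10)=[0, 6, 2, 1, 4, 10, 12, 7, 8, 9, 5, 11, 3]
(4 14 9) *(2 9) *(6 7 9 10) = (2 10 6 7 9 4 14) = [0, 1, 10, 3, 14, 5, 7, 9, 8, 4, 6, 11, 12, 13, 2]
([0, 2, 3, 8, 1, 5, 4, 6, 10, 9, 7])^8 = [0, 1, 2, 3, 4, 5, 6, 7, 8, 9, 10]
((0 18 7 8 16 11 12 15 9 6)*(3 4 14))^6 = ((0 18 7 8 16 11 12 15 9 6)(3 4 14))^6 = (0 12 7 9 16)(6 11 18 15 8)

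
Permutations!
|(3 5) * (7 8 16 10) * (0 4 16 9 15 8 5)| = |(0 4 16 10 7 5 3)(8 9 15)| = 21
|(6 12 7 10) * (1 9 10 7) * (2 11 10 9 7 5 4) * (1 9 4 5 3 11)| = 10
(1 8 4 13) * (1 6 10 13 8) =(4 8)(6 10 13) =[0, 1, 2, 3, 8, 5, 10, 7, 4, 9, 13, 11, 12, 6]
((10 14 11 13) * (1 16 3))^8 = (1 3 16)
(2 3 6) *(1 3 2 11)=(1 3 6 11)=[0, 3, 2, 6, 4, 5, 11, 7, 8, 9, 10, 1]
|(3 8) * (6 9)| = |(3 8)(6 9)| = 2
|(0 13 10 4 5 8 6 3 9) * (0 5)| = 20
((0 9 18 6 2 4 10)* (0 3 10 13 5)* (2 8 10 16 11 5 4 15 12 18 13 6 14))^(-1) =(0 5 11 16 3 10 8 6 4 13 9)(2 14 18 12 15) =((0 9 13 4 6 8 10 3 16 11 5)(2 15 12 18 14))^(-1)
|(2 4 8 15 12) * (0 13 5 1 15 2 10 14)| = |(0 13 5 1 15 12 10 14)(2 4 8)| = 24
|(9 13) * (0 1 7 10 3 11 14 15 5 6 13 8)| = 13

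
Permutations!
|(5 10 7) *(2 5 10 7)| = |(2 5 7 10)| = 4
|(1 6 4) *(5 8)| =|(1 6 4)(5 8)| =6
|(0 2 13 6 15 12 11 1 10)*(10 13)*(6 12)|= 12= |(0 2 10)(1 13 12 11)(6 15)|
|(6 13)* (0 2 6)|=|(0 2 6 13)|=4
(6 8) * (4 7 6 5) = [0, 1, 2, 3, 7, 4, 8, 6, 5] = (4 7 6 8 5)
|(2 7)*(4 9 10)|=|(2 7)(4 9 10)|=6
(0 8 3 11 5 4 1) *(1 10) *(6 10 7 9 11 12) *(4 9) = (0 8 3 12 6 10 1)(4 7)(5 9 11) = [8, 0, 2, 12, 7, 9, 10, 4, 3, 11, 1, 5, 6]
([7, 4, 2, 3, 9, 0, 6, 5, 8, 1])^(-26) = (0 7 5)(1 4 9)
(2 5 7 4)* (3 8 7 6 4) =(2 5 6 4)(3 8 7) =[0, 1, 5, 8, 2, 6, 4, 3, 7]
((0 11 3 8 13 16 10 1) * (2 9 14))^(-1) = (0 1 10 16 13 8 3 11)(2 14 9)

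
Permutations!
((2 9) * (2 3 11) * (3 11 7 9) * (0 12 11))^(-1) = ((0 12 11 2 3 7 9))^(-1) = (0 9 7 3 2 11 12)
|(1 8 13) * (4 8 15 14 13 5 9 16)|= 20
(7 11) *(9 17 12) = (7 11)(9 17 12) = [0, 1, 2, 3, 4, 5, 6, 11, 8, 17, 10, 7, 9, 13, 14, 15, 16, 12]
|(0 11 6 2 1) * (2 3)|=6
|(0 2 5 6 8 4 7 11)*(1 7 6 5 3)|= 6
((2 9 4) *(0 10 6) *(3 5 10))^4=(0 6 10 5 3)(2 9 4)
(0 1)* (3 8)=[1, 0, 2, 8, 4, 5, 6, 7, 3]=(0 1)(3 8)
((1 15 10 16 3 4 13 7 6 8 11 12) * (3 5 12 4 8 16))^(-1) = (1 12 5 16 6 7 13 4 11 8 3 10 15)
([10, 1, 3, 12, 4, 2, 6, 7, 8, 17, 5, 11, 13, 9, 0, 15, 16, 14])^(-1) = [14, 1, 5, 2, 4, 10, 6, 7, 8, 13, 0, 11, 3, 12, 17, 15, 16, 9]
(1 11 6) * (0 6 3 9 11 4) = [6, 4, 2, 9, 0, 5, 1, 7, 8, 11, 10, 3] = (0 6 1 4)(3 9 11)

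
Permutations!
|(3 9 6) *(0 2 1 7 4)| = 15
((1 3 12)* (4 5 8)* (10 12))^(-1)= (1 12 10 3)(4 8 5)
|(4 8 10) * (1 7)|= |(1 7)(4 8 10)|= 6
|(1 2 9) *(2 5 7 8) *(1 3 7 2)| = |(1 5 2 9 3 7 8)| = 7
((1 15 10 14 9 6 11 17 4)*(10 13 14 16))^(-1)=((1 15 13 14 9 6 11 17 4)(10 16))^(-1)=(1 4 17 11 6 9 14 13 15)(10 16)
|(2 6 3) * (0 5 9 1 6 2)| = 6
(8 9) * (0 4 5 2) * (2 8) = (0 4 5 8 9 2) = [4, 1, 0, 3, 5, 8, 6, 7, 9, 2]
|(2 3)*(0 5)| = 2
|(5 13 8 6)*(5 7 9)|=6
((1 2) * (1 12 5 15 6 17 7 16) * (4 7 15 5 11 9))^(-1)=((1 2 12 11 9 4 7 16)(6 17 15))^(-1)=(1 16 7 4 9 11 12 2)(6 15 17)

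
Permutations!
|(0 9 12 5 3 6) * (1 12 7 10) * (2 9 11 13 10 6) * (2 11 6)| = 42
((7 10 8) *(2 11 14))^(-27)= ((2 11 14)(7 10 8))^(-27)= (14)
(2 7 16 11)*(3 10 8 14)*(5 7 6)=(2 6 5 7 16 11)(3 10 8 14)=[0, 1, 6, 10, 4, 7, 5, 16, 14, 9, 8, 2, 12, 13, 3, 15, 11]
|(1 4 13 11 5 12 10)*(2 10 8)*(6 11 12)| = |(1 4 13 12 8 2 10)(5 6 11)| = 21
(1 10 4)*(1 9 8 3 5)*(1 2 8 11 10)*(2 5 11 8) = [0, 1, 2, 11, 9, 5, 6, 7, 3, 8, 4, 10] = (3 11 10 4 9 8)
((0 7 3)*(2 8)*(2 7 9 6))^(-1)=(0 3 7 8 2 6 9)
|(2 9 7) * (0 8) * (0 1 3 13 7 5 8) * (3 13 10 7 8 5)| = 15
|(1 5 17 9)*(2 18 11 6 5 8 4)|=10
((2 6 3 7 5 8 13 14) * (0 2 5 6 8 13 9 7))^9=(14)(0 8 7 3 2 9 6)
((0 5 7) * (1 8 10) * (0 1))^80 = ((0 5 7 1 8 10))^80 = (0 7 8)(1 10 5)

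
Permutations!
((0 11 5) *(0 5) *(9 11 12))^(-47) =(0 12 9 11)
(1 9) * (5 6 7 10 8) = [0, 9, 2, 3, 4, 6, 7, 10, 5, 1, 8] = (1 9)(5 6 7 10 8)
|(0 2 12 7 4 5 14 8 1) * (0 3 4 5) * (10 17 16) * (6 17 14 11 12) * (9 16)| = |(0 2 6 17 9 16 10 14 8 1 3 4)(5 11 12 7)| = 12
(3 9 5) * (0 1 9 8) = (0 1 9 5 3 8) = [1, 9, 2, 8, 4, 3, 6, 7, 0, 5]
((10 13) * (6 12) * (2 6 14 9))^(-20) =(14)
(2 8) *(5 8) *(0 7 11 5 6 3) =(0 7 11 5 8 2 6 3) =[7, 1, 6, 0, 4, 8, 3, 11, 2, 9, 10, 5]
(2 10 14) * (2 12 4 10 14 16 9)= (2 14 12 4 10 16 9)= [0, 1, 14, 3, 10, 5, 6, 7, 8, 2, 16, 11, 4, 13, 12, 15, 9]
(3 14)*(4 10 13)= (3 14)(4 10 13)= [0, 1, 2, 14, 10, 5, 6, 7, 8, 9, 13, 11, 12, 4, 3]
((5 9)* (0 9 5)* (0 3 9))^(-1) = (3 9) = ((3 9))^(-1)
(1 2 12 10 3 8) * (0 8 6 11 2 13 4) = (0 8 1 13 4)(2 12 10 3 6 11) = [8, 13, 12, 6, 0, 5, 11, 7, 1, 9, 3, 2, 10, 4]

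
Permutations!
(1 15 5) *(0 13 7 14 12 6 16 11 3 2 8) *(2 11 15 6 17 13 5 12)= (0 5 1 6 16 15 12 17 13 7 14 2 8)(3 11)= [5, 6, 8, 11, 4, 1, 16, 14, 0, 9, 10, 3, 17, 7, 2, 12, 15, 13]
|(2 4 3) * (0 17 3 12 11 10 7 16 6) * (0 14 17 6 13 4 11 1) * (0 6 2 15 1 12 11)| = |(0 2)(1 6 14 17 3 15)(4 11 10 7 16 13)| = 6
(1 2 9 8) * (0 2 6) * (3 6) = (0 2 9 8 1 3 6) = [2, 3, 9, 6, 4, 5, 0, 7, 1, 8]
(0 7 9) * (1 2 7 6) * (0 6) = (1 2 7 9 6) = [0, 2, 7, 3, 4, 5, 1, 9, 8, 6]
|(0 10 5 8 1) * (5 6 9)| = 7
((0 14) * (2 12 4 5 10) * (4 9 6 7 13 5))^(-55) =(0 14)(2 12 9 6 7 13 5 10)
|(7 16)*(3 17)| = |(3 17)(7 16)| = 2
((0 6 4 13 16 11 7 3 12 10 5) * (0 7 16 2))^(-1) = ((0 6 4 13 2)(3 12 10 5 7)(11 16))^(-1) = (0 2 13 4 6)(3 7 5 10 12)(11 16)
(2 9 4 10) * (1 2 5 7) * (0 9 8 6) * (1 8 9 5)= (0 5 7 8 6)(1 2 9 4 10)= [5, 2, 9, 3, 10, 7, 0, 8, 6, 4, 1]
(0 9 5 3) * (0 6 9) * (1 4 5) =(1 4 5 3 6 9) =[0, 4, 2, 6, 5, 3, 9, 7, 8, 1]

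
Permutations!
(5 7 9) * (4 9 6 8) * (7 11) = (4 9 5 11 7 6 8) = [0, 1, 2, 3, 9, 11, 8, 6, 4, 5, 10, 7]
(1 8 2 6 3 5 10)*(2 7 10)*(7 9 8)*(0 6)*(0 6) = (1 7 10)(2 6 3 5)(8 9) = [0, 7, 6, 5, 4, 2, 3, 10, 9, 8, 1]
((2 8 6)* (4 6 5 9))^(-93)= (2 9)(4 8)(5 6)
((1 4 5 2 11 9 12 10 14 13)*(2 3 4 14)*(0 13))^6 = (0 1)(2 11 9 12 10)(13 14)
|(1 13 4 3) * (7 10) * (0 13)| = 10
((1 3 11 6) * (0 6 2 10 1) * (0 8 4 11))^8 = (0 3 1 10 2 11 4 8 6)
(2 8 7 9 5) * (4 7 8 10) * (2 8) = (2 10 4 7 9 5 8) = [0, 1, 10, 3, 7, 8, 6, 9, 2, 5, 4]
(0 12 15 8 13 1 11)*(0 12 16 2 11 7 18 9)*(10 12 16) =(0 10 12 15 8 13 1 7 18 9)(2 11 16) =[10, 7, 11, 3, 4, 5, 6, 18, 13, 0, 12, 16, 15, 1, 14, 8, 2, 17, 9]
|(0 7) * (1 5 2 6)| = |(0 7)(1 5 2 6)| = 4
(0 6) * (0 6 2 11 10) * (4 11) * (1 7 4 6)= (0 2 6 1 7 4 11 10)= [2, 7, 6, 3, 11, 5, 1, 4, 8, 9, 0, 10]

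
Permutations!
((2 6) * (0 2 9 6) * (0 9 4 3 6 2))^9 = ((2 9)(3 6 4))^9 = (2 9)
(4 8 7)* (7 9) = (4 8 9 7) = [0, 1, 2, 3, 8, 5, 6, 4, 9, 7]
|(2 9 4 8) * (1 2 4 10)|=4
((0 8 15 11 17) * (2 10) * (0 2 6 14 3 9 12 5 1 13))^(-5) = (0 9 2)(1 14 11)(3 17 13)(5 6 15)(8 12 10)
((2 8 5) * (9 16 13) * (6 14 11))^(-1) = (2 5 8)(6 11 14)(9 13 16)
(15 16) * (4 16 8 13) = (4 16 15 8 13) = [0, 1, 2, 3, 16, 5, 6, 7, 13, 9, 10, 11, 12, 4, 14, 8, 15]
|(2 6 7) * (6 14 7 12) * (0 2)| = |(0 2 14 7)(6 12)| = 4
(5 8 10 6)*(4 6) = (4 6 5 8 10) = [0, 1, 2, 3, 6, 8, 5, 7, 10, 9, 4]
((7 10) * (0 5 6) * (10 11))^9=((0 5 6)(7 11 10))^9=(11)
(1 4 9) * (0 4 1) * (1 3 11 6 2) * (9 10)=(0 4 10 9)(1 3 11 6 2)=[4, 3, 1, 11, 10, 5, 2, 7, 8, 0, 9, 6]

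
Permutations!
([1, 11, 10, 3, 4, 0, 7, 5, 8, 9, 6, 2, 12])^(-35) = (12)(0 6 11 5 10 1 7 2)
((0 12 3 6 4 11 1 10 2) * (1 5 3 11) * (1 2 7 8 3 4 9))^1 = ((0 12 11 5 4 2)(1 10 7 8 3 6 9))^1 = (0 12 11 5 4 2)(1 10 7 8 3 6 9)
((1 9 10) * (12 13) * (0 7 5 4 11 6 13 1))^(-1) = ((0 7 5 4 11 6 13 12 1 9 10))^(-1) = (0 10 9 1 12 13 6 11 4 5 7)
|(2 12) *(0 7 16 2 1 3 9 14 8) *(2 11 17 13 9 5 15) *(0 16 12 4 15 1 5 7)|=105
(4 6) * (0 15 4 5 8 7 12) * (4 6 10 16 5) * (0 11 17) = (0 15 6 4 10 16 5 8 7 12 11 17) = [15, 1, 2, 3, 10, 8, 4, 12, 7, 9, 16, 17, 11, 13, 14, 6, 5, 0]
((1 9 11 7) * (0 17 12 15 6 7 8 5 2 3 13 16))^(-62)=(0 13 2 8 9 7 15 17 16 3 5 11 1 6 12)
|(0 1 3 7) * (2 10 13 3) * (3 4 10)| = |(0 1 2 3 7)(4 10 13)| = 15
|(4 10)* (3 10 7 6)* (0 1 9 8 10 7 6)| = 9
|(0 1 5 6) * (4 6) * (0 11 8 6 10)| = |(0 1 5 4 10)(6 11 8)| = 15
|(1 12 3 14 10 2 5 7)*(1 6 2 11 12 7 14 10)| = |(1 7 6 2 5 14)(3 10 11 12)| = 12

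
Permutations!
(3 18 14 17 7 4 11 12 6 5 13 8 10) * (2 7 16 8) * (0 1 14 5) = [1, 14, 7, 18, 11, 13, 0, 4, 10, 9, 3, 12, 6, 2, 17, 15, 8, 16, 5] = (0 1 14 17 16 8 10 3 18 5 13 2 7 4 11 12 6)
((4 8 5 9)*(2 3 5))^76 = (2 4 5)(3 8 9)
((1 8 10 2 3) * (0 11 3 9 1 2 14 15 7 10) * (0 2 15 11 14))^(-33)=(0 11 15 10 14 3 7)(1 9 2 8)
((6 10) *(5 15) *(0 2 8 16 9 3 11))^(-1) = ((0 2 8 16 9 3 11)(5 15)(6 10))^(-1) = (0 11 3 9 16 8 2)(5 15)(6 10)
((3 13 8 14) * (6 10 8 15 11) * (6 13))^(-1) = (3 14 8 10 6)(11 15 13)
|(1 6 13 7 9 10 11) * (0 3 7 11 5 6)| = |(0 3 7 9 10 5 6 13 11 1)| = 10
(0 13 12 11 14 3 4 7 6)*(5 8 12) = (0 13 5 8 12 11 14 3 4 7 6) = [13, 1, 2, 4, 7, 8, 0, 6, 12, 9, 10, 14, 11, 5, 3]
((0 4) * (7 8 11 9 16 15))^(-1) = ((0 4)(7 8 11 9 16 15))^(-1) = (0 4)(7 15 16 9 11 8)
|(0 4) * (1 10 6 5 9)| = |(0 4)(1 10 6 5 9)| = 10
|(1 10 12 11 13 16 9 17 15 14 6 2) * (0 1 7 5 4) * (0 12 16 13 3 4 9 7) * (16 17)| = 8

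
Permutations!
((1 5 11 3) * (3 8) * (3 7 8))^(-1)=(1 3 11 5)(7 8)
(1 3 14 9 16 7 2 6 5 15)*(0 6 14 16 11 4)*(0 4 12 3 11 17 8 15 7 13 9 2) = (0 6 5 7)(1 11 12 3 16 13 9 17 8 15)(2 14) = [6, 11, 14, 16, 4, 7, 5, 0, 15, 17, 10, 12, 3, 9, 2, 1, 13, 8]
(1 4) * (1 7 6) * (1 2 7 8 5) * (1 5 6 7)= (1 4 8 6 2)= [0, 4, 1, 3, 8, 5, 2, 7, 6]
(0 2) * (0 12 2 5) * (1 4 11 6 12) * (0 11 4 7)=(0 5 11 6 12 2 1 7)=[5, 7, 1, 3, 4, 11, 12, 0, 8, 9, 10, 6, 2]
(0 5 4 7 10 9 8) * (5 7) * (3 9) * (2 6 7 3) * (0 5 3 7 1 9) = (0 7 10 2 6 1 9 8 5 4 3) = [7, 9, 6, 0, 3, 4, 1, 10, 5, 8, 2]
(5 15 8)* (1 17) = [0, 17, 2, 3, 4, 15, 6, 7, 5, 9, 10, 11, 12, 13, 14, 8, 16, 1] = (1 17)(5 15 8)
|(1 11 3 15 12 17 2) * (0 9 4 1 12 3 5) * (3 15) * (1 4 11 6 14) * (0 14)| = |(0 9 11 5 14 1 6)(2 12 17)| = 21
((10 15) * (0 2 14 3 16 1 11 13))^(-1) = (0 13 11 1 16 3 14 2)(10 15)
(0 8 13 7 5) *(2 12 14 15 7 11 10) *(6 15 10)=[8, 1, 12, 3, 4, 0, 15, 5, 13, 9, 2, 6, 14, 11, 10, 7]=(0 8 13 11 6 15 7 5)(2 12 14 10)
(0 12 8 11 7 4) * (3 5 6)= (0 12 8 11 7 4)(3 5 6)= [12, 1, 2, 5, 0, 6, 3, 4, 11, 9, 10, 7, 8]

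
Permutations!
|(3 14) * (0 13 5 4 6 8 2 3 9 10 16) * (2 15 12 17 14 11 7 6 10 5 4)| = |(0 13 4 10 16)(2 3 11 7 6 8 15 12 17 14 9 5)| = 60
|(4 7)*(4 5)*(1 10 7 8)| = 6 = |(1 10 7 5 4 8)|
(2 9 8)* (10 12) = (2 9 8)(10 12) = [0, 1, 9, 3, 4, 5, 6, 7, 2, 8, 12, 11, 10]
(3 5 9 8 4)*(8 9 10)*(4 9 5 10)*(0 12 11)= (0 12 11)(3 10 8 9 5 4)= [12, 1, 2, 10, 3, 4, 6, 7, 9, 5, 8, 0, 11]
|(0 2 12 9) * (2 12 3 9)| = 5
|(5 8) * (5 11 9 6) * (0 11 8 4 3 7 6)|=|(0 11 9)(3 7 6 5 4)|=15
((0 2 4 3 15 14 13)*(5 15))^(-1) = (0 13 14 15 5 3 4 2)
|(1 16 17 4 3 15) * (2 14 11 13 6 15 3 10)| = |(1 16 17 4 10 2 14 11 13 6 15)| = 11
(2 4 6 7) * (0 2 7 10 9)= (0 2 4 6 10 9)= [2, 1, 4, 3, 6, 5, 10, 7, 8, 0, 9]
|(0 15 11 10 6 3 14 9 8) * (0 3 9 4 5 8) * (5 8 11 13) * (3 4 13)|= 10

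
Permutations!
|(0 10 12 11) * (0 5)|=5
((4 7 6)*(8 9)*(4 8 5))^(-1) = (4 5 9 8 6 7)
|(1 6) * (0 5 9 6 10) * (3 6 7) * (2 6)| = |(0 5 9 7 3 2 6 1 10)| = 9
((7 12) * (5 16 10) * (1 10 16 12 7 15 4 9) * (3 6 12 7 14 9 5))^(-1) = ((16)(1 10 3 6 12 15 4 5 7 14 9))^(-1) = (16)(1 9 14 7 5 4 15 12 6 3 10)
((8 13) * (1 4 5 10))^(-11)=(1 4 5 10)(8 13)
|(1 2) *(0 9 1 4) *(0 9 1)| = |(0 1 2 4 9)| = 5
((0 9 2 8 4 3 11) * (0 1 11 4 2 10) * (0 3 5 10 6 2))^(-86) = ((0 9 6 2 8)(1 11)(3 4 5 10))^(-86) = (11)(0 8 2 6 9)(3 5)(4 10)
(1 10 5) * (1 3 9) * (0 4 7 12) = (0 4 7 12)(1 10 5 3 9) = [4, 10, 2, 9, 7, 3, 6, 12, 8, 1, 5, 11, 0]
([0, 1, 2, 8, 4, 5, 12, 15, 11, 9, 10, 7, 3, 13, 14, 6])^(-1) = [0, 1, 2, 12, 4, 5, 15, 11, 3, 9, 10, 8, 6, 13, 14, 7]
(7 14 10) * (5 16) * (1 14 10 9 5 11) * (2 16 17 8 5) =(1 14 9 2 16 11)(5 17 8)(7 10) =[0, 14, 16, 3, 4, 17, 6, 10, 5, 2, 7, 1, 12, 13, 9, 15, 11, 8]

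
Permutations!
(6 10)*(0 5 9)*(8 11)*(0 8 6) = [5, 1, 2, 3, 4, 9, 10, 7, 11, 8, 0, 6] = (0 5 9 8 11 6 10)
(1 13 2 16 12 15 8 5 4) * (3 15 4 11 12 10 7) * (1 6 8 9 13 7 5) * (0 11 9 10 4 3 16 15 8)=(0 11 12 3 8 1 7 16 4 6)(2 15 10 5 9 13)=[11, 7, 15, 8, 6, 9, 0, 16, 1, 13, 5, 12, 3, 2, 14, 10, 4]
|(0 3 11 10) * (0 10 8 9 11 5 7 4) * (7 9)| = |(0 3 5 9 11 8 7 4)| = 8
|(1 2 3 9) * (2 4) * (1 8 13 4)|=|(2 3 9 8 13 4)|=6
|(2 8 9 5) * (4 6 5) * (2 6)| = 4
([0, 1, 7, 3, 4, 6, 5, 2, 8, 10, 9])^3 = (2 7)(5 6)(9 10)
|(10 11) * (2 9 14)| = 6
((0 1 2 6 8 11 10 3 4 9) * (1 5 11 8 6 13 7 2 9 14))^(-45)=(14)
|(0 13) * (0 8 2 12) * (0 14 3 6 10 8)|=14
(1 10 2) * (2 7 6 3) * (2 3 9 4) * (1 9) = [0, 10, 9, 3, 2, 5, 1, 6, 8, 4, 7] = (1 10 7 6)(2 9 4)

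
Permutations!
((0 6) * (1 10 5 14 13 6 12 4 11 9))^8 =((0 12 4 11 9 1 10 5 14 13 6))^8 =(0 14 1 4 6 5 9 12 13 10 11)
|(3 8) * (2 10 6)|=6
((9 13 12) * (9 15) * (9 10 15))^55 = (9 13 12)(10 15)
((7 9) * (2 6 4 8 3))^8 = (9)(2 8 6 3 4)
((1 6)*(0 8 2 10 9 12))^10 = (0 9 2)(8 12 10)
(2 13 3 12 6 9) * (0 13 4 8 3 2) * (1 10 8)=(0 13 2 4 1 10 8 3 12 6 9)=[13, 10, 4, 12, 1, 5, 9, 7, 3, 0, 8, 11, 6, 2]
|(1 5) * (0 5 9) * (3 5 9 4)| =|(0 9)(1 4 3 5)| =4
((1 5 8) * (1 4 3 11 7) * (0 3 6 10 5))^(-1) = (0 1 7 11 3)(4 8 5 10 6)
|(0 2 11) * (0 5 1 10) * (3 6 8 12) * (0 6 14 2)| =|(1 10 6 8 12 3 14 2 11 5)| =10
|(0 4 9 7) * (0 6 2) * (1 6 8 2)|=|(0 4 9 7 8 2)(1 6)|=6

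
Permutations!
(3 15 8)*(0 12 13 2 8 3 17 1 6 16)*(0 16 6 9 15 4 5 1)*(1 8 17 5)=(0 12 13 2 17)(1 9 15 3 4)(5 8)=[12, 9, 17, 4, 1, 8, 6, 7, 5, 15, 10, 11, 13, 2, 14, 3, 16, 0]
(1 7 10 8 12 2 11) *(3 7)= (1 3 7 10 8 12 2 11)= [0, 3, 11, 7, 4, 5, 6, 10, 12, 9, 8, 1, 2]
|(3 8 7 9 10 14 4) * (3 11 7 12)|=6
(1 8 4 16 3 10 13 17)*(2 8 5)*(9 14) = (1 5 2 8 4 16 3 10 13 17)(9 14) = [0, 5, 8, 10, 16, 2, 6, 7, 4, 14, 13, 11, 12, 17, 9, 15, 3, 1]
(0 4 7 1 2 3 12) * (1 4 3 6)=[3, 2, 6, 12, 7, 5, 1, 4, 8, 9, 10, 11, 0]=(0 3 12)(1 2 6)(4 7)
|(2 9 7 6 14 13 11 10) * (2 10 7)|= 10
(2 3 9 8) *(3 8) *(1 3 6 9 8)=(1 3 8 2)(6 9)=[0, 3, 1, 8, 4, 5, 9, 7, 2, 6]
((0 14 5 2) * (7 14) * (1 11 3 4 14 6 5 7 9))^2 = (0 1 3 14 6 2 9 11 4 7 5)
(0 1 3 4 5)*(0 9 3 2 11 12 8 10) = (0 1 2 11 12 8 10)(3 4 5 9) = [1, 2, 11, 4, 5, 9, 6, 7, 10, 3, 0, 12, 8]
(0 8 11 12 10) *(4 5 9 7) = (0 8 11 12 10)(4 5 9 7) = [8, 1, 2, 3, 5, 9, 6, 4, 11, 7, 0, 12, 10]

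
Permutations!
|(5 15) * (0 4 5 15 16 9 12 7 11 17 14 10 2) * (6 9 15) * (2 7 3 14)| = |(0 4 5 16 15 6 9 12 3 14 10 7 11 17 2)| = 15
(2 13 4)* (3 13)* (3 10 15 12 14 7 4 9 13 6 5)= (2 10 15 12 14 7 4)(3 6 5)(9 13)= [0, 1, 10, 6, 2, 3, 5, 4, 8, 13, 15, 11, 14, 9, 7, 12]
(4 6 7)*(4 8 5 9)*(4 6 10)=(4 10)(5 9 6 7 8)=[0, 1, 2, 3, 10, 9, 7, 8, 5, 6, 4]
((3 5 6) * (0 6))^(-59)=((0 6 3 5))^(-59)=(0 6 3 5)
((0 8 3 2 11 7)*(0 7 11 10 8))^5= (11)(2 10 8 3)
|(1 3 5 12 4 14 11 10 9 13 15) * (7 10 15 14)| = |(1 3 5 12 4 7 10 9 13 14 11 15)| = 12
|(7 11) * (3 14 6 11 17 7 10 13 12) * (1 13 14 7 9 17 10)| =18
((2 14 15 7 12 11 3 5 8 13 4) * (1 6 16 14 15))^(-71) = (1 6 16 14)(2 4 13 8 5 3 11 12 7 15)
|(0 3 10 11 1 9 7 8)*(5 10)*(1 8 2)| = 12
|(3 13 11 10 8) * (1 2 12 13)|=|(1 2 12 13 11 10 8 3)|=8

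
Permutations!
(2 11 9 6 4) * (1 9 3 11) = (1 9 6 4 2)(3 11) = [0, 9, 1, 11, 2, 5, 4, 7, 8, 6, 10, 3]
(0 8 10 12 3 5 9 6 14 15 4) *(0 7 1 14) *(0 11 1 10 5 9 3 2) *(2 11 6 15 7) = (0 8 5 3 9 15 4 2)(1 14 7 10 12 11) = [8, 14, 0, 9, 2, 3, 6, 10, 5, 15, 12, 1, 11, 13, 7, 4]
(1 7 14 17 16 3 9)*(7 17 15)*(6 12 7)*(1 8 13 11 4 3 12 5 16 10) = (1 17 10)(3 9 8 13 11 4)(5 16 12 7 14 15 6) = [0, 17, 2, 9, 3, 16, 5, 14, 13, 8, 1, 4, 7, 11, 15, 6, 12, 10]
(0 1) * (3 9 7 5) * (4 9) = (0 1)(3 4 9 7 5) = [1, 0, 2, 4, 9, 3, 6, 5, 8, 7]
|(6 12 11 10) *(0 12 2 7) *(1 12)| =8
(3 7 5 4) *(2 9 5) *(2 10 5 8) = (2 9 8)(3 7 10 5 4) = [0, 1, 9, 7, 3, 4, 6, 10, 2, 8, 5]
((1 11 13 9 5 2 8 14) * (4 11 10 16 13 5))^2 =(1 16 9 11 2 14 10 13 4 5 8)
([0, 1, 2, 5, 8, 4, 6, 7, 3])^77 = (3 5 4 8)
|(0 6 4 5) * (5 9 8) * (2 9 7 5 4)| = |(0 6 2 9 8 4 7 5)| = 8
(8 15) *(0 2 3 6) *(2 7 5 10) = (0 7 5 10 2 3 6)(8 15) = [7, 1, 3, 6, 4, 10, 0, 5, 15, 9, 2, 11, 12, 13, 14, 8]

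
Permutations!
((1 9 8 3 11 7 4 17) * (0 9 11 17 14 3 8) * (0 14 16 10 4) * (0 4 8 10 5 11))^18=((0 9 14 3 17 1)(4 16 5 11 7)(8 10))^18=(17)(4 11 16 7 5)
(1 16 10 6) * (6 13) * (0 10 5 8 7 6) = (0 10 13)(1 16 5 8 7 6) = [10, 16, 2, 3, 4, 8, 1, 6, 7, 9, 13, 11, 12, 0, 14, 15, 5]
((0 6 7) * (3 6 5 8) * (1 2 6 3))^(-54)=((0 5 8 1 2 6 7))^(-54)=(0 8 2 7 5 1 6)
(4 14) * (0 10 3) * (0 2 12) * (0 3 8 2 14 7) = [10, 1, 12, 14, 7, 5, 6, 0, 2, 9, 8, 11, 3, 13, 4] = (0 10 8 2 12 3 14 4 7)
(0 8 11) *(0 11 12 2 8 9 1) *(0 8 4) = (0 9 1 8 12 2 4) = [9, 8, 4, 3, 0, 5, 6, 7, 12, 1, 10, 11, 2]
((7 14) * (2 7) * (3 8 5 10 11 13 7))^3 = ((2 3 8 5 10 11 13 7 14))^3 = (2 5 13)(3 10 7)(8 11 14)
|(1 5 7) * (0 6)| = |(0 6)(1 5 7)| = 6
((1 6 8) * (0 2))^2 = ((0 2)(1 6 8))^2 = (1 8 6)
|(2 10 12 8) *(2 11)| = 5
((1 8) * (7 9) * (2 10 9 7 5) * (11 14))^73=((1 8)(2 10 9 5)(11 14))^73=(1 8)(2 10 9 5)(11 14)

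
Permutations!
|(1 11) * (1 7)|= |(1 11 7)|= 3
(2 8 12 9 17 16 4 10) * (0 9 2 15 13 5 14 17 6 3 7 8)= (0 9 6 3 7 8 12 2)(4 10 15 13 5 14 17 16)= [9, 1, 0, 7, 10, 14, 3, 8, 12, 6, 15, 11, 2, 5, 17, 13, 4, 16]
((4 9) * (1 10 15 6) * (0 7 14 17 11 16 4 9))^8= ((0 7 14 17 11 16 4)(1 10 15 6))^8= (0 7 14 17 11 16 4)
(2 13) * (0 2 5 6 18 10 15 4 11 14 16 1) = (0 2 13 5 6 18 10 15 4 11 14 16 1) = [2, 0, 13, 3, 11, 6, 18, 7, 8, 9, 15, 14, 12, 5, 16, 4, 1, 17, 10]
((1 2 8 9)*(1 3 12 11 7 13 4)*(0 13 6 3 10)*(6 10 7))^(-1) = (0 10 7 9 8 2 1 4 13)(3 6 11 12)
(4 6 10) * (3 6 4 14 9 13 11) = (3 6 10 14 9 13 11) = [0, 1, 2, 6, 4, 5, 10, 7, 8, 13, 14, 3, 12, 11, 9]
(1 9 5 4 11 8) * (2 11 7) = (1 9 5 4 7 2 11 8) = [0, 9, 11, 3, 7, 4, 6, 2, 1, 5, 10, 8]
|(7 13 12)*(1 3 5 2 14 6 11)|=21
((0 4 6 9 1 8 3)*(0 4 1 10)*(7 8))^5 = ((0 1 7 8 3 4 6 9 10))^5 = (0 4 1 6 7 9 8 10 3)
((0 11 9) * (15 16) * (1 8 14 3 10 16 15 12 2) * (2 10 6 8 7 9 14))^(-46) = (0 6 7 14 2)(1 11 8 9 3)(10 12 16)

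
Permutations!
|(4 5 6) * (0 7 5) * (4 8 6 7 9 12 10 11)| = |(0 9 12 10 11 4)(5 7)(6 8)| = 6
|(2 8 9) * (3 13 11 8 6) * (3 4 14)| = |(2 6 4 14 3 13 11 8 9)| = 9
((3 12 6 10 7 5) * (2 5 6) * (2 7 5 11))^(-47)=((2 11)(3 12 7 6 10 5))^(-47)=(2 11)(3 12 7 6 10 5)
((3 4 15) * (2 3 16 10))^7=((2 3 4 15 16 10))^7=(2 3 4 15 16 10)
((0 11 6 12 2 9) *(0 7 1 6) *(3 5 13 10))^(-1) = (0 11)(1 7 9 2 12 6)(3 10 13 5)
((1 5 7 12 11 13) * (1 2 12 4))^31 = (1 4 7 5)(2 13 11 12)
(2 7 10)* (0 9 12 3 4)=(0 9 12 3 4)(2 7 10)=[9, 1, 7, 4, 0, 5, 6, 10, 8, 12, 2, 11, 3]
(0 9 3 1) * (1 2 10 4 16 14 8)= (0 9 3 2 10 4 16 14 8 1)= [9, 0, 10, 2, 16, 5, 6, 7, 1, 3, 4, 11, 12, 13, 8, 15, 14]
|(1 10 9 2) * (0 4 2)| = 6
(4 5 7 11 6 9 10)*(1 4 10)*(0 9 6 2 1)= (0 9)(1 4 5 7 11 2)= [9, 4, 1, 3, 5, 7, 6, 11, 8, 0, 10, 2]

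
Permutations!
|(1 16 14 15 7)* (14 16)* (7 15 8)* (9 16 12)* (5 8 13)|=6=|(1 14 13 5 8 7)(9 16 12)|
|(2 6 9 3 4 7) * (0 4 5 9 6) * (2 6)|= |(0 4 7 6 2)(3 5 9)|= 15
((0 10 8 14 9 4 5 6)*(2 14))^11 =((0 10 8 2 14 9 4 5 6))^11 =(0 8 14 4 6 10 2 9 5)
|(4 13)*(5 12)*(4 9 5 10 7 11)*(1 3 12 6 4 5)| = |(1 3 12 10 7 11 5 6 4 13 9)| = 11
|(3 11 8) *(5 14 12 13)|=12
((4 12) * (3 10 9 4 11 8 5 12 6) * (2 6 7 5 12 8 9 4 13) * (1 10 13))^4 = (13)(1 5 9 7 11 4 12 10 8) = ((1 10 4 7 5 8 12 11 9)(2 6 3 13))^4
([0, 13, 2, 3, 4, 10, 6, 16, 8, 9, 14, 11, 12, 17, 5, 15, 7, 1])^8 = [0, 17, 2, 3, 4, 14, 6, 7, 8, 9, 5, 11, 12, 1, 10, 15, 16, 13]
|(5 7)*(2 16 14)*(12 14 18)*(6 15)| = |(2 16 18 12 14)(5 7)(6 15)| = 10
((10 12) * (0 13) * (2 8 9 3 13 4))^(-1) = (0 13 3 9 8 2 4)(10 12) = ((0 4 2 8 9 3 13)(10 12))^(-1)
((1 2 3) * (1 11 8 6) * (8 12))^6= (1 6 8 12 11 3 2)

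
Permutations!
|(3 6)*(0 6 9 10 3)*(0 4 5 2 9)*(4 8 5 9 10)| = |(0 6 8 5 2 10 3)(4 9)| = 14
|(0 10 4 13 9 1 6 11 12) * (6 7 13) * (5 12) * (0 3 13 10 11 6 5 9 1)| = 24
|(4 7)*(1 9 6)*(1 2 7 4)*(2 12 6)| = |(1 9 2 7)(6 12)| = 4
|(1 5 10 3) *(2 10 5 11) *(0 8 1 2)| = |(0 8 1 11)(2 10 3)| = 12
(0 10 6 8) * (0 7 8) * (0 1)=[10, 0, 2, 3, 4, 5, 1, 8, 7, 9, 6]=(0 10 6 1)(7 8)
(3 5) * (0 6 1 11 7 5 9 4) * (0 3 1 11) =(0 6 11 7 5 1)(3 9 4) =[6, 0, 2, 9, 3, 1, 11, 5, 8, 4, 10, 7]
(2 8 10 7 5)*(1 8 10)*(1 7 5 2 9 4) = (1 8 7 2 10 5 9 4) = [0, 8, 10, 3, 1, 9, 6, 2, 7, 4, 5]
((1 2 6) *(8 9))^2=((1 2 6)(8 9))^2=(9)(1 6 2)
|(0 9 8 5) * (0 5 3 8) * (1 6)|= 2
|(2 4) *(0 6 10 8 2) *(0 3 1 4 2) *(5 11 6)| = |(0 5 11 6 10 8)(1 4 3)| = 6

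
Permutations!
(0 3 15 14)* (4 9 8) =(0 3 15 14)(4 9 8) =[3, 1, 2, 15, 9, 5, 6, 7, 4, 8, 10, 11, 12, 13, 0, 14]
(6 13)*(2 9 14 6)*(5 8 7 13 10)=(2 9 14 6 10 5 8 7 13)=[0, 1, 9, 3, 4, 8, 10, 13, 7, 14, 5, 11, 12, 2, 6]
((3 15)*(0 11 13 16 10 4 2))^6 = (0 2 4 10 16 13 11)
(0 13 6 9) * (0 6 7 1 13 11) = [11, 13, 2, 3, 4, 5, 9, 1, 8, 6, 10, 0, 12, 7] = (0 11)(1 13 7)(6 9)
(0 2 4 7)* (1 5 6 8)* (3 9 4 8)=(0 2 8 1 5 6 3 9 4 7)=[2, 5, 8, 9, 7, 6, 3, 0, 1, 4]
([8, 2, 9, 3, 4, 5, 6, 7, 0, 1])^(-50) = [0, 2, 9, 3, 4, 5, 6, 7, 8, 1]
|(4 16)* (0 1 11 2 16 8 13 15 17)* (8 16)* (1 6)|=18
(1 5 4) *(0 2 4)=(0 2 4 1 5)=[2, 5, 4, 3, 1, 0]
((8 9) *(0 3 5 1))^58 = (9)(0 5)(1 3)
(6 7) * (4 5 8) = (4 5 8)(6 7) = [0, 1, 2, 3, 5, 8, 7, 6, 4]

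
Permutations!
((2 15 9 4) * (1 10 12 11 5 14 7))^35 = ((1 10 12 11 5 14 7)(2 15 9 4))^35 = (2 4 9 15)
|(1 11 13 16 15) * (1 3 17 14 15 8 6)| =12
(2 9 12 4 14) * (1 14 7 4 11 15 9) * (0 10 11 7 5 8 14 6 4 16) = [10, 6, 1, 3, 5, 8, 4, 16, 14, 12, 11, 15, 7, 13, 2, 9, 0] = (0 10 11 15 9 12 7 16)(1 6 4 5 8 14 2)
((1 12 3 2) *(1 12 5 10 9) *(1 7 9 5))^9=((2 12 3)(5 10)(7 9))^9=(12)(5 10)(7 9)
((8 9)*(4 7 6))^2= ((4 7 6)(8 9))^2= (9)(4 6 7)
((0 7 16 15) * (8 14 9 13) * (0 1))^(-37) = (0 15 7 1 16)(8 13 9 14)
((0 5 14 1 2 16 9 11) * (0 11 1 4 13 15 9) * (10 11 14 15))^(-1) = (0 16 2 1 9 15 5)(4 14 11 10 13)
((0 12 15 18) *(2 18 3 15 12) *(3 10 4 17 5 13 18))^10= (18)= ((0 2 3 15 10 4 17 5 13 18))^10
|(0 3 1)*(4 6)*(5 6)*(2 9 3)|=15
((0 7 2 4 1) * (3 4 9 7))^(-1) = ((0 3 4 1)(2 9 7))^(-1) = (0 1 4 3)(2 7 9)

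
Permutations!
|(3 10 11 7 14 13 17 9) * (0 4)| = |(0 4)(3 10 11 7 14 13 17 9)| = 8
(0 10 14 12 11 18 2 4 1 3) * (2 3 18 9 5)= (0 10 14 12 11 9 5 2 4 1 18 3)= [10, 18, 4, 0, 1, 2, 6, 7, 8, 5, 14, 9, 11, 13, 12, 15, 16, 17, 3]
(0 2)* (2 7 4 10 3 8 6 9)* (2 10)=(0 7 4 2)(3 8 6 9 10)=[7, 1, 0, 8, 2, 5, 9, 4, 6, 10, 3]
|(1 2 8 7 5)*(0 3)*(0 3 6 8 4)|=8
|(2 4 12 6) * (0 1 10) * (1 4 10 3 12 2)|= 4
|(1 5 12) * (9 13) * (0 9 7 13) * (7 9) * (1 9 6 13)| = |(0 7 1 5 12 9)(6 13)| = 6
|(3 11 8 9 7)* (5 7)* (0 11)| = |(0 11 8 9 5 7 3)| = 7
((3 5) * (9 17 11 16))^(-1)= (3 5)(9 16 11 17)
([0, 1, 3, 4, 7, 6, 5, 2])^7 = (2 7 4 3)(5 6)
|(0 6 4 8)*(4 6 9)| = 4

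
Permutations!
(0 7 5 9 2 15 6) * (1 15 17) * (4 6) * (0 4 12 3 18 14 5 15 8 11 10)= (0 7 15 12 3 18 14 5 9 2 17 1 8 11 10)(4 6)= [7, 8, 17, 18, 6, 9, 4, 15, 11, 2, 0, 10, 3, 13, 5, 12, 16, 1, 14]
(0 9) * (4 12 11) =(0 9)(4 12 11) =[9, 1, 2, 3, 12, 5, 6, 7, 8, 0, 10, 4, 11]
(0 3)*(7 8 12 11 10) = (0 3)(7 8 12 11 10) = [3, 1, 2, 0, 4, 5, 6, 8, 12, 9, 7, 10, 11]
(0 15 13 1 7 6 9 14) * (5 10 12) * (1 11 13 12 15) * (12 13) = (0 1 7 6 9 14)(5 10 15 13 11 12) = [1, 7, 2, 3, 4, 10, 9, 6, 8, 14, 15, 12, 5, 11, 0, 13]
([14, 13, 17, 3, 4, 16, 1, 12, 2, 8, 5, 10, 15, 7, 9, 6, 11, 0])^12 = (17)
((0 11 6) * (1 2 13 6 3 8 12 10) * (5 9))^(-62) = ((0 11 3 8 12 10 1 2 13 6)(5 9))^(-62) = (0 13 1 12 3)(2 10 8 11 6)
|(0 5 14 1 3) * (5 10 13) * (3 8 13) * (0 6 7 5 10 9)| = 18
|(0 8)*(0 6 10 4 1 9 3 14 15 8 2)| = 18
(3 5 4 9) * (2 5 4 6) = (2 5 6)(3 4 9) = [0, 1, 5, 4, 9, 6, 2, 7, 8, 3]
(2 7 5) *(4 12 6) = (2 7 5)(4 12 6) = [0, 1, 7, 3, 12, 2, 4, 5, 8, 9, 10, 11, 6]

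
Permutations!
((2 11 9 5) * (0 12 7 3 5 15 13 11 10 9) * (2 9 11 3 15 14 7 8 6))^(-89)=(0 8 2 11 12 6 10)(3 9 7 13 5 14 15)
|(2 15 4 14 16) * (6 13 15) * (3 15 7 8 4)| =8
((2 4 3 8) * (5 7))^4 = (8)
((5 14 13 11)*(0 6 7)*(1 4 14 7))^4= (0 14 7 4 5 1 11 6 13)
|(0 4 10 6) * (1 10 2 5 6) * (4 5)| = 6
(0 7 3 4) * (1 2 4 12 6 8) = [7, 2, 4, 12, 0, 5, 8, 3, 1, 9, 10, 11, 6] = (0 7 3 12 6 8 1 2 4)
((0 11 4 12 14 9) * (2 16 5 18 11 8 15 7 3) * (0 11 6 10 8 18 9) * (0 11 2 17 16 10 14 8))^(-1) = ((0 18 6 14 11 4 12 8 15 7 3 17 16 5 9 2 10))^(-1) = (0 10 2 9 5 16 17 3 7 15 8 12 4 11 14 6 18)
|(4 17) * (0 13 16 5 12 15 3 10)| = 8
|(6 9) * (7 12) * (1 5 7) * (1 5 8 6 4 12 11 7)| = |(1 8 6 9 4 12 5)(7 11)| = 14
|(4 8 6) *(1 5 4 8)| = |(1 5 4)(6 8)| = 6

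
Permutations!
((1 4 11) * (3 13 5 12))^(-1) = ((1 4 11)(3 13 5 12))^(-1) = (1 11 4)(3 12 5 13)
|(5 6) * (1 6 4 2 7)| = |(1 6 5 4 2 7)| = 6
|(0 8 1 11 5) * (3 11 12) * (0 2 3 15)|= 20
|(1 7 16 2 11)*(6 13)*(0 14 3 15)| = 20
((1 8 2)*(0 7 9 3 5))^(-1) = ((0 7 9 3 5)(1 8 2))^(-1) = (0 5 3 9 7)(1 2 8)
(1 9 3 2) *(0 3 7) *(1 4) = [3, 9, 4, 2, 1, 5, 6, 0, 8, 7] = (0 3 2 4 1 9 7)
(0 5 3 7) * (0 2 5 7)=(0 7 2 5 3)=[7, 1, 5, 0, 4, 3, 6, 2]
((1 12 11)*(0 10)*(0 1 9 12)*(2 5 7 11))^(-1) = ((0 10 1)(2 5 7 11 9 12))^(-1) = (0 1 10)(2 12 9 11 7 5)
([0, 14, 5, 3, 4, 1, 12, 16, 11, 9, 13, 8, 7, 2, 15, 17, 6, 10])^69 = (1 13 15 5 10 14 2 17)(6 12 7 16)(8 11)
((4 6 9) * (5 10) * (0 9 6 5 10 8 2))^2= (10)(0 4 8)(2 9 5)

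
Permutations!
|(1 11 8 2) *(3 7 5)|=12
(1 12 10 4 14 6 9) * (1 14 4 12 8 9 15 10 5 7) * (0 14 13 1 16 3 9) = (0 14 6 15 10 12 5 7 16 3 9 13 1 8) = [14, 8, 2, 9, 4, 7, 15, 16, 0, 13, 12, 11, 5, 1, 6, 10, 3]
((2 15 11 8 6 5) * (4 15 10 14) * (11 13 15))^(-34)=(15)(2 6 11 14)(4 10 5 8)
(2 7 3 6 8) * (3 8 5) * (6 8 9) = (2 7 9 6 5 3 8) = [0, 1, 7, 8, 4, 3, 5, 9, 2, 6]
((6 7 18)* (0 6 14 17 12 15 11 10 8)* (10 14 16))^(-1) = (0 8 10 16 18 7 6)(11 15 12 17 14)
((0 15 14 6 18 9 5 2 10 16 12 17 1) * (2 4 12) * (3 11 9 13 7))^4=(0 18 11 12 15 13 9 17 14 7 5 1 6 3 4)(2 10 16)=((0 15 14 6 18 13 7 3 11 9 5 4 12 17 1)(2 10 16))^4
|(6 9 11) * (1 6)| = |(1 6 9 11)| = 4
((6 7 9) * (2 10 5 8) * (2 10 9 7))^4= ((2 9 6)(5 8 10))^4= (2 9 6)(5 8 10)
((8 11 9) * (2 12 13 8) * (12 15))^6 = ((2 15 12 13 8 11 9))^6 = (2 9 11 8 13 12 15)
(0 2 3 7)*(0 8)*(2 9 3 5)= [9, 1, 5, 7, 4, 2, 6, 8, 0, 3]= (0 9 3 7 8)(2 5)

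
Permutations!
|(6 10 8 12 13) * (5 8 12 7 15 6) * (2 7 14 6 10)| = 10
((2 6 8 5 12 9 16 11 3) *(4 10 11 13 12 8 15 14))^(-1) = ((2 6 15 14 4 10 11 3)(5 8)(9 16 13 12))^(-1) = (2 3 11 10 4 14 15 6)(5 8)(9 12 13 16)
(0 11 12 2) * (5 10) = (0 11 12 2)(5 10) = [11, 1, 0, 3, 4, 10, 6, 7, 8, 9, 5, 12, 2]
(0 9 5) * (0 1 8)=(0 9 5 1 8)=[9, 8, 2, 3, 4, 1, 6, 7, 0, 5]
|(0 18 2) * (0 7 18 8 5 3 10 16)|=6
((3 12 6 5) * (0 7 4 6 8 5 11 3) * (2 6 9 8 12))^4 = (12)(0 8 4)(5 9 7) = ((12)(0 7 4 9 8 5)(2 6 11 3))^4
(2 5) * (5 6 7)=(2 6 7 5)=[0, 1, 6, 3, 4, 2, 7, 5]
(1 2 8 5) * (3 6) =(1 2 8 5)(3 6) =[0, 2, 8, 6, 4, 1, 3, 7, 5]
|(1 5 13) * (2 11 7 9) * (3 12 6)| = 12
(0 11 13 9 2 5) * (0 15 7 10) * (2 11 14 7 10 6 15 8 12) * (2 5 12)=(0 14 7 6 15 10)(2 12 5 8)(9 11 13)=[14, 1, 12, 3, 4, 8, 15, 6, 2, 11, 0, 13, 5, 9, 7, 10]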